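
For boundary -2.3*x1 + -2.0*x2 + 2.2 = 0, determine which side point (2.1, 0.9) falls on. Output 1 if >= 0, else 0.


Compute -2.3 * 2.1 + -2.0 * 0.9 + 2.2
= -4.83 + -1.8 + 2.2
= -4.43
Since -4.43 < 0, the point is on the negative side.

0


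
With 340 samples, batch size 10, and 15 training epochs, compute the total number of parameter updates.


Iterations per epoch = 340 / 10 = 34
Total updates = iterations_per_epoch * epochs
= 34 * 15
= 510

510


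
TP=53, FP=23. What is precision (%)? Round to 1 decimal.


Precision = TP / (TP + FP) * 100
= 53 / (53 + 23)
= 53 / 76
= 0.6974
= 69.7%

69.7


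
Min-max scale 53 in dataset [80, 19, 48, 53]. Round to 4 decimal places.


Min = 19, Max = 80
Range = 80 - 19 = 61
Scaled = (x - min) / (max - min)
= (53 - 19) / 61
= 34 / 61
= 0.5574

0.5574


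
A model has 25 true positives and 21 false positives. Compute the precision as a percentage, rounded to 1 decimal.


Precision = TP / (TP + FP) * 100
= 25 / (25 + 21)
= 25 / 46
= 0.5435
= 54.3%

54.3


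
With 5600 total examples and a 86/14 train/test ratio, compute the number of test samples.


Train samples = 5600 * 86% = 4816
Test samples = 5600 - 4816
= 784

784


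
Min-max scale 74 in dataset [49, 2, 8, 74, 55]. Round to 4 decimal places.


Min = 2, Max = 74
Range = 74 - 2 = 72
Scaled = (x - min) / (max - min)
= (74 - 2) / 72
= 72 / 72
= 1.0000

1.0000


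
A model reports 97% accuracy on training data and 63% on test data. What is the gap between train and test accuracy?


Gap = train_accuracy - test_accuracy
= 97 - 63
= 34%
This large gap strongly indicates overfitting.

34


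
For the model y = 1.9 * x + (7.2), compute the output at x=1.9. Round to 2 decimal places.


y = 1.9 * 1.9 + (7.2)
= 3.61 + (7.2)
= 10.81

10.81


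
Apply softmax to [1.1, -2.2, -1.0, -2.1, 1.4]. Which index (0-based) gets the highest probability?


Softmax is a monotonic transformation, so it preserves the argmax.
We need to find the index of the maximum logit.
Index 0: 1.1
Index 1: -2.2
Index 2: -1.0
Index 3: -2.1
Index 4: 1.4
Maximum logit = 1.4 at index 4

4


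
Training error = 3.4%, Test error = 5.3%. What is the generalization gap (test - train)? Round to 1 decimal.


Generalization gap = test_error - train_error
= 5.3 - 3.4
= 1.9%
A small gap suggests good generalization.

1.9


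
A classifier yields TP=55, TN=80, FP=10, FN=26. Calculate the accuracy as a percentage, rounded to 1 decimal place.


Accuracy = (TP + TN) / (TP + TN + FP + FN) * 100
= (55 + 80) / (55 + 80 + 10 + 26)
= 135 / 171
= 0.7895
= 78.9%

78.9


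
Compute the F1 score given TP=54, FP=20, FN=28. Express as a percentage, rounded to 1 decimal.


Precision = TP / (TP + FP) = 54 / 74 = 0.7297
Recall = TP / (TP + FN) = 54 / 82 = 0.6585
F1 = 2 * P * R / (P + R)
= 2 * 0.7297 * 0.6585 / (0.7297 + 0.6585)
= 0.9611 / 1.3883
= 0.6923
As percentage: 69.2%

69.2


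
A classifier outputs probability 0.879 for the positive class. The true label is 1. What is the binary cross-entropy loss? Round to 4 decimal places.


For y=1: Loss = -log(p)
= -log(0.879)
= -(-0.129)
= 0.1290

0.1290


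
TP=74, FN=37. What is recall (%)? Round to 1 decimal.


Recall = TP / (TP + FN) * 100
= 74 / (74 + 37)
= 74 / 111
= 0.6667
= 66.7%

66.7


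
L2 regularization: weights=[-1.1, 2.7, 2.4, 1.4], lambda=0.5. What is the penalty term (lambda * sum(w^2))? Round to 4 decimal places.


Squaring each weight:
(-1.1)^2 = 1.21
2.7^2 = 7.29
2.4^2 = 5.76
1.4^2 = 1.96
Sum of squares = 16.22
Penalty = 0.5 * 16.22 = 8.1100

8.1100


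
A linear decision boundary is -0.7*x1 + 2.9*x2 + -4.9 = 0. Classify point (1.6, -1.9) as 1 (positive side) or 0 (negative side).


Compute -0.7 * 1.6 + 2.9 * -1.9 + -4.9
= -1.12 + -5.51 + -4.9
= -11.53
Since -11.53 < 0, the point is on the negative side.

0


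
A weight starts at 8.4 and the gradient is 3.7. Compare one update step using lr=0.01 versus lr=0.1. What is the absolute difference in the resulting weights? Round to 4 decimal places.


With lr=0.01: w_new = 8.4 - 0.01 * 3.7 = 8.363
With lr=0.1: w_new = 8.4 - 0.1 * 3.7 = 8.03
Absolute difference = |8.363 - 8.03|
= 0.3330

0.3330


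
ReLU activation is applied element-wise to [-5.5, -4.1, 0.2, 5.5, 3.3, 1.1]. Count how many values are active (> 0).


ReLU(x) = max(0, x) for each element:
ReLU(-5.5) = 0
ReLU(-4.1) = 0
ReLU(0.2) = 0.2
ReLU(5.5) = 5.5
ReLU(3.3) = 3.3
ReLU(1.1) = 1.1
Active neurons (>0): 4

4


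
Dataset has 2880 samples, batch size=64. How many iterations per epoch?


Iterations per epoch = dataset_size / batch_size
= 2880 / 64
= 45

45


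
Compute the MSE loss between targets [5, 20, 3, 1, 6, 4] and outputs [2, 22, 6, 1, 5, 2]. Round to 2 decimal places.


Differences: [3, -2, -3, 0, 1, 2]
Squared errors: [9, 4, 9, 0, 1, 4]
Sum of squared errors = 27
MSE = 27 / 6 = 4.50

4.50


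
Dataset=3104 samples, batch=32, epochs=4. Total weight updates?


Iterations per epoch = 3104 / 32 = 97
Total updates = iterations_per_epoch * epochs
= 97 * 4
= 388

388


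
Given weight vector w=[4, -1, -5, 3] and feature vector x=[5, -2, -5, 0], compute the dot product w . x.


Element-wise products:
4 * 5 = 20
-1 * -2 = 2
-5 * -5 = 25
3 * 0 = 0
Sum = 20 + 2 + 25 + 0
= 47

47


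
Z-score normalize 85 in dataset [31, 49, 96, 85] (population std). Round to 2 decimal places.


Mean = (31 + 49 + 96 + 85) / 4 = 65.25
Variance = sum((x_i - mean)^2) / n = 693.1875
Std = sqrt(693.1875) = 26.3285
Z = (x - mean) / std
= (85 - 65.25) / 26.3285
= 19.75 / 26.3285
= 0.75

0.75


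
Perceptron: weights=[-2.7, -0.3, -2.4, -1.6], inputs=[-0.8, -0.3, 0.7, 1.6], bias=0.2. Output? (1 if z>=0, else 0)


z = w . x + b
= -2.7*-0.8 + -0.3*-0.3 + -2.4*0.7 + -1.6*1.6 + 0.2
= 2.16 + 0.09 + -1.68 + -2.56 + 0.2
= -1.99 + 0.2
= -1.79
Since z = -1.79 < 0, output = 0

0


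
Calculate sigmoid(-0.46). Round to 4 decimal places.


sigmoid(z) = 1 / (1 + exp(-z))
exp(-(-0.46)) = exp(0.46) = 1.5841
1 + 1.5841 = 2.5841
1 / 2.5841 = 0.3870

0.3870


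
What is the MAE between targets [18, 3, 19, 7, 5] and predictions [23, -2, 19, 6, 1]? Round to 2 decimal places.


Absolute errors: [5, 5, 0, 1, 4]
Sum of absolute errors = 15
MAE = 15 / 5 = 3.00

3.00


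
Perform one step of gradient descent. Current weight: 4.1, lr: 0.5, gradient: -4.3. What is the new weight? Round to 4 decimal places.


w_new = w_old - lr * gradient
= 4.1 - 0.5 * -4.3
= 4.1 - (-2.15)
= 6.2500

6.2500


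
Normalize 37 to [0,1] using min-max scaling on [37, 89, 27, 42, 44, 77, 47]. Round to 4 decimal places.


Min = 27, Max = 89
Range = 89 - 27 = 62
Scaled = (x - min) / (max - min)
= (37 - 27) / 62
= 10 / 62
= 0.1613

0.1613


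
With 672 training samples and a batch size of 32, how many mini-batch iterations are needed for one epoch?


Iterations per epoch = dataset_size / batch_size
= 672 / 32
= 21

21


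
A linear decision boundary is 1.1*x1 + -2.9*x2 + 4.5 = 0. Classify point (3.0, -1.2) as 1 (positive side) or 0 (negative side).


Compute 1.1 * 3.0 + -2.9 * -1.2 + 4.5
= 3.3 + 3.48 + 4.5
= 11.28
Since 11.28 >= 0, the point is on the positive side.

1


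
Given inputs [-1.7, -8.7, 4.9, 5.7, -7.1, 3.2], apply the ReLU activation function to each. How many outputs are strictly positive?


ReLU(x) = max(0, x) for each element:
ReLU(-1.7) = 0
ReLU(-8.7) = 0
ReLU(4.9) = 4.9
ReLU(5.7) = 5.7
ReLU(-7.1) = 0
ReLU(3.2) = 3.2
Active neurons (>0): 3

3


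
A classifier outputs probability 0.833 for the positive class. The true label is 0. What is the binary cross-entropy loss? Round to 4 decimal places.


For y=0: Loss = -log(1-p)
= -log(1 - 0.833)
= -log(0.167)
= -(-1.7898)
= 1.7898

1.7898


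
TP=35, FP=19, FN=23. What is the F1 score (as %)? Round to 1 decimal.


Precision = TP / (TP + FP) = 35 / 54 = 0.6481
Recall = TP / (TP + FN) = 35 / 58 = 0.6034
F1 = 2 * P * R / (P + R)
= 2 * 0.6481 * 0.6034 / (0.6481 + 0.6034)
= 0.7822 / 1.2516
= 0.625
As percentage: 62.5%

62.5


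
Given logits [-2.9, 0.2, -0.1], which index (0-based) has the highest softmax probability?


Softmax is a monotonic transformation, so it preserves the argmax.
We need to find the index of the maximum logit.
Index 0: -2.9
Index 1: 0.2
Index 2: -0.1
Maximum logit = 0.2 at index 1

1


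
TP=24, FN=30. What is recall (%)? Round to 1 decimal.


Recall = TP / (TP + FN) * 100
= 24 / (24 + 30)
= 24 / 54
= 0.4444
= 44.4%

44.4


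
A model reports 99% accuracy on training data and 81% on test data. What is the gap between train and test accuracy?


Gap = train_accuracy - test_accuracy
= 99 - 81
= 18%
This gap suggests the model is overfitting.

18


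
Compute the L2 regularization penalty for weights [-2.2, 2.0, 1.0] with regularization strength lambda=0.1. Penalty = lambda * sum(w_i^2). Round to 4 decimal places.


Squaring each weight:
(-2.2)^2 = 4.84
2.0^2 = 4.0
1.0^2 = 1.0
Sum of squares = 9.84
Penalty = 0.1 * 9.84 = 0.9840

0.9840


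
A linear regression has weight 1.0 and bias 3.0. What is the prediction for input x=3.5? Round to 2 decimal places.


y = 1.0 * 3.5 + (3.0)
= 3.5 + (3.0)
= 6.50

6.50


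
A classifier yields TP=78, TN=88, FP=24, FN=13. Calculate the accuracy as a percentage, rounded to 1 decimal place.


Accuracy = (TP + TN) / (TP + TN + FP + FN) * 100
= (78 + 88) / (78 + 88 + 24 + 13)
= 166 / 203
= 0.8177
= 81.8%

81.8


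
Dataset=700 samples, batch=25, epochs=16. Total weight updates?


Iterations per epoch = 700 / 25 = 28
Total updates = iterations_per_epoch * epochs
= 28 * 16
= 448

448


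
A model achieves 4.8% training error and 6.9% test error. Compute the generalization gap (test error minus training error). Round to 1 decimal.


Generalization gap = test_error - train_error
= 6.9 - 4.8
= 2.1%
A moderate gap.

2.1


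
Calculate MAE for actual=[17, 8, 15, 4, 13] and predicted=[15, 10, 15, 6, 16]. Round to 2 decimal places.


Absolute errors: [2, 2, 0, 2, 3]
Sum of absolute errors = 9
MAE = 9 / 5 = 1.80

1.80


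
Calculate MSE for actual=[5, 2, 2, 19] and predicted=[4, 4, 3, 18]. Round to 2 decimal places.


Differences: [1, -2, -1, 1]
Squared errors: [1, 4, 1, 1]
Sum of squared errors = 7
MSE = 7 / 4 = 1.75

1.75


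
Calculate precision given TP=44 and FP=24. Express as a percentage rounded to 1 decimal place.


Precision = TP / (TP + FP) * 100
= 44 / (44 + 24)
= 44 / 68
= 0.6471
= 64.7%

64.7


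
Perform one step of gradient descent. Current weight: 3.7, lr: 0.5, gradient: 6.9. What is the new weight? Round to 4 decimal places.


w_new = w_old - lr * gradient
= 3.7 - 0.5 * 6.9
= 3.7 - (3.45)
= 0.2500

0.2500


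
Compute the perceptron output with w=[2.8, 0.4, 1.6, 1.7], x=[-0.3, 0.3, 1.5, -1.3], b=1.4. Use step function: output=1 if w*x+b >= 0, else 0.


z = w . x + b
= 2.8*-0.3 + 0.4*0.3 + 1.6*1.5 + 1.7*-1.3 + 1.4
= -0.84 + 0.12 + 2.4 + -2.21 + 1.4
= -0.53 + 1.4
= 0.87
Since z = 0.87 >= 0, output = 1

1


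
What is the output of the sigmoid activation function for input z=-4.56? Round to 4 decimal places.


sigmoid(z) = 1 / (1 + exp(-z))
exp(-(-4.56)) = exp(4.56) = 95.5835
1 + 95.5835 = 96.5835
1 / 96.5835 = 0.0104

0.0104


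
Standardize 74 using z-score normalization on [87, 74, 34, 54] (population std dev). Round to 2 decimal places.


Mean = (87 + 74 + 34 + 54) / 4 = 62.25
Variance = sum((x_i - mean)^2) / n = 404.1875
Std = sqrt(404.1875) = 20.1044
Z = (x - mean) / std
= (74 - 62.25) / 20.1044
= 11.75 / 20.1044
= 0.58

0.58


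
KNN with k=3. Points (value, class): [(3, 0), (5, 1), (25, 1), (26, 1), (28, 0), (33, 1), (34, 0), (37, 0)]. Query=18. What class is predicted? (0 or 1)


Distances from query 18:
Point 25 (class 1): distance = 7
Point 26 (class 1): distance = 8
Point 28 (class 0): distance = 10
K=3 nearest neighbors: classes = [1, 1, 0]
Votes for class 1: 2 / 3
Majority vote => class 1

1


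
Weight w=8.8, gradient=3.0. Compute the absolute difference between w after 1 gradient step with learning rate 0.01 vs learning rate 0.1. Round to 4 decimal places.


With lr=0.01: w_new = 8.8 - 0.01 * 3.0 = 8.77
With lr=0.1: w_new = 8.8 - 0.1 * 3.0 = 8.5
Absolute difference = |8.77 - 8.5|
= 0.2700

0.2700


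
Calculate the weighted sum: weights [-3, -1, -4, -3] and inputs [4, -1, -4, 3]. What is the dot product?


Element-wise products:
-3 * 4 = -12
-1 * -1 = 1
-4 * -4 = 16
-3 * 3 = -9
Sum = -12 + 1 + 16 + -9
= -4

-4


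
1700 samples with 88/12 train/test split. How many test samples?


Train samples = 1700 * 88% = 1496
Test samples = 1700 - 1496
= 204

204


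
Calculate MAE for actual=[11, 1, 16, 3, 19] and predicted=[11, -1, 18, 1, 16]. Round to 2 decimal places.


Absolute errors: [0, 2, 2, 2, 3]
Sum of absolute errors = 9
MAE = 9 / 5 = 1.80

1.80


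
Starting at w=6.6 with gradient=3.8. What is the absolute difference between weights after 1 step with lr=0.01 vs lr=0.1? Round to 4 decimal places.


With lr=0.01: w_new = 6.6 - 0.01 * 3.8 = 6.562
With lr=0.1: w_new = 6.6 - 0.1 * 3.8 = 6.22
Absolute difference = |6.562 - 6.22|
= 0.3420

0.3420


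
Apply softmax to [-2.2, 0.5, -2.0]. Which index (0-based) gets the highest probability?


Softmax is a monotonic transformation, so it preserves the argmax.
We need to find the index of the maximum logit.
Index 0: -2.2
Index 1: 0.5
Index 2: -2.0
Maximum logit = 0.5 at index 1

1


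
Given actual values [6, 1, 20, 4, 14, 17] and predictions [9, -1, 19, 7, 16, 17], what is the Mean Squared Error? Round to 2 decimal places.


Differences: [-3, 2, 1, -3, -2, 0]
Squared errors: [9, 4, 1, 9, 4, 0]
Sum of squared errors = 27
MSE = 27 / 6 = 4.50

4.50


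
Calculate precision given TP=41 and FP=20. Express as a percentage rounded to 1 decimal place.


Precision = TP / (TP + FP) * 100
= 41 / (41 + 20)
= 41 / 61
= 0.6721
= 67.2%

67.2


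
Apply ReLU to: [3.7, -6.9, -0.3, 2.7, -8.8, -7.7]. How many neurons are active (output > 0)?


ReLU(x) = max(0, x) for each element:
ReLU(3.7) = 3.7
ReLU(-6.9) = 0
ReLU(-0.3) = 0
ReLU(2.7) = 2.7
ReLU(-8.8) = 0
ReLU(-7.7) = 0
Active neurons (>0): 2

2


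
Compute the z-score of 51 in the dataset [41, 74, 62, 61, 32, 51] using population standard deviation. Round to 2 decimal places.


Mean = (41 + 74 + 62 + 61 + 32 + 51) / 6 = 53.5
Variance = sum((x_i - mean)^2) / n = 195.5833
Std = sqrt(195.5833) = 13.9851
Z = (x - mean) / std
= (51 - 53.5) / 13.9851
= -2.5 / 13.9851
= -0.18

-0.18


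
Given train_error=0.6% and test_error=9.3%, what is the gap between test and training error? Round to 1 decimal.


Generalization gap = test_error - train_error
= 9.3 - 0.6
= 8.7%
A moderate gap.

8.7


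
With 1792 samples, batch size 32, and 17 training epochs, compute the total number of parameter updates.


Iterations per epoch = 1792 / 32 = 56
Total updates = iterations_per_epoch * epochs
= 56 * 17
= 952

952


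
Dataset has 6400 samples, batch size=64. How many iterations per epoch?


Iterations per epoch = dataset_size / batch_size
= 6400 / 64
= 100

100


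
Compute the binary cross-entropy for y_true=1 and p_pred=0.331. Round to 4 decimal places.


For y=1: Loss = -log(p)
= -log(0.331)
= -(-1.1056)
= 1.1056

1.1056


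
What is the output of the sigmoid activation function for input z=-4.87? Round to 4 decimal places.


sigmoid(z) = 1 / (1 + exp(-z))
exp(-(-4.87)) = exp(4.87) = 130.3209
1 + 130.3209 = 131.3209
1 / 131.3209 = 0.0076

0.0076


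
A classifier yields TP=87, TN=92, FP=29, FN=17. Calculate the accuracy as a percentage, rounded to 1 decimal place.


Accuracy = (TP + TN) / (TP + TN + FP + FN) * 100
= (87 + 92) / (87 + 92 + 29 + 17)
= 179 / 225
= 0.7956
= 79.6%

79.6


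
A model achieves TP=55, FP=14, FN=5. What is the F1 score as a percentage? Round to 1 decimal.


Precision = TP / (TP + FP) = 55 / 69 = 0.7971
Recall = TP / (TP + FN) = 55 / 60 = 0.9167
F1 = 2 * P * R / (P + R)
= 2 * 0.7971 * 0.9167 / (0.7971 + 0.9167)
= 1.4614 / 1.7138
= 0.8527
As percentage: 85.3%

85.3


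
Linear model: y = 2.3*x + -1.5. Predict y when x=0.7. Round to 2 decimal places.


y = 2.3 * 0.7 + (-1.5)
= 1.61 + (-1.5)
= 0.11

0.11


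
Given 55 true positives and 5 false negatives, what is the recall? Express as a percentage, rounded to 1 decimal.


Recall = TP / (TP + FN) * 100
= 55 / (55 + 5)
= 55 / 60
= 0.9167
= 91.7%

91.7


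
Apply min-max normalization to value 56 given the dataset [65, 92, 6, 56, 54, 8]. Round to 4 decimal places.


Min = 6, Max = 92
Range = 92 - 6 = 86
Scaled = (x - min) / (max - min)
= (56 - 6) / 86
= 50 / 86
= 0.5814

0.5814


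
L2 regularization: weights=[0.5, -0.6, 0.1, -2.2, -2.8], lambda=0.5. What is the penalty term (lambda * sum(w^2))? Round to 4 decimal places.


Squaring each weight:
0.5^2 = 0.25
(-0.6)^2 = 0.36
0.1^2 = 0.01
(-2.2)^2 = 4.84
(-2.8)^2 = 7.84
Sum of squares = 13.3
Penalty = 0.5 * 13.3 = 6.6500

6.6500


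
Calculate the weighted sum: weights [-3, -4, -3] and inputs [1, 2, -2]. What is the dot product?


Element-wise products:
-3 * 1 = -3
-4 * 2 = -8
-3 * -2 = 6
Sum = -3 + -8 + 6
= -5

-5


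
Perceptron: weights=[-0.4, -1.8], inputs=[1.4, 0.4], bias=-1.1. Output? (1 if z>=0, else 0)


z = w . x + b
= -0.4*1.4 + -1.8*0.4 + -1.1
= -0.56 + -0.72 + -1.1
= -1.28 + -1.1
= -2.38
Since z = -2.38 < 0, output = 0

0


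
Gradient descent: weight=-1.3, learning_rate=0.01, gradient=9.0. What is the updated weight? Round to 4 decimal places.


w_new = w_old - lr * gradient
= -1.3 - 0.01 * 9.0
= -1.3 - (0.09)
= -1.3900

-1.3900


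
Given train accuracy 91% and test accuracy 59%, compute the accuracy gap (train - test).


Gap = train_accuracy - test_accuracy
= 91 - 59
= 32%
This large gap strongly indicates overfitting.

32


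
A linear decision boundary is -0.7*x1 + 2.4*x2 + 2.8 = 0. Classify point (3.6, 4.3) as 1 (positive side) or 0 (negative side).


Compute -0.7 * 3.6 + 2.4 * 4.3 + 2.8
= -2.52 + 10.32 + 2.8
= 10.6
Since 10.6 >= 0, the point is on the positive side.

1


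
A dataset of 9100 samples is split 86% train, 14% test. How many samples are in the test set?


Train samples = 9100 * 86% = 7826
Test samples = 9100 - 7826
= 1274

1274


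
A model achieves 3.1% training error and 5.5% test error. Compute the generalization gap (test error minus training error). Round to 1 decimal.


Generalization gap = test_error - train_error
= 5.5 - 3.1
= 2.4%
A moderate gap.

2.4


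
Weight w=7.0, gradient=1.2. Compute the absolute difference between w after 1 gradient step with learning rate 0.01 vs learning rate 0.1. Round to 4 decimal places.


With lr=0.01: w_new = 7.0 - 0.01 * 1.2 = 6.988
With lr=0.1: w_new = 7.0 - 0.1 * 1.2 = 6.88
Absolute difference = |6.988 - 6.88|
= 0.1080

0.1080


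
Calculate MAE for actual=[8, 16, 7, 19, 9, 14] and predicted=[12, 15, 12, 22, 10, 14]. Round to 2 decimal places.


Absolute errors: [4, 1, 5, 3, 1, 0]
Sum of absolute errors = 14
MAE = 14 / 6 = 2.33

2.33


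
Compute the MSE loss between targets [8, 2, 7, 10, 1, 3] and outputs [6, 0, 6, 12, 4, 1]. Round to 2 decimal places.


Differences: [2, 2, 1, -2, -3, 2]
Squared errors: [4, 4, 1, 4, 9, 4]
Sum of squared errors = 26
MSE = 26 / 6 = 4.33

4.33


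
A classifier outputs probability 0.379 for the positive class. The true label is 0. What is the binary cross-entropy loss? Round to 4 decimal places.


For y=0: Loss = -log(1-p)
= -log(1 - 0.379)
= -log(0.621)
= -(-0.4764)
= 0.4764

0.4764


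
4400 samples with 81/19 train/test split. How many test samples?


Train samples = 4400 * 81% = 3564
Test samples = 4400 - 3564
= 836

836


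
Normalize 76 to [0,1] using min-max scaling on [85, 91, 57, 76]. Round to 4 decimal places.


Min = 57, Max = 91
Range = 91 - 57 = 34
Scaled = (x - min) / (max - min)
= (76 - 57) / 34
= 19 / 34
= 0.5588

0.5588


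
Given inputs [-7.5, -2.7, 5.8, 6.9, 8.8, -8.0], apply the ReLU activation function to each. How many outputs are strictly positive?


ReLU(x) = max(0, x) for each element:
ReLU(-7.5) = 0
ReLU(-2.7) = 0
ReLU(5.8) = 5.8
ReLU(6.9) = 6.9
ReLU(8.8) = 8.8
ReLU(-8.0) = 0
Active neurons (>0): 3

3


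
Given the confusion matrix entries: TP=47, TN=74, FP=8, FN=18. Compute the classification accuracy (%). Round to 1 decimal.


Accuracy = (TP + TN) / (TP + TN + FP + FN) * 100
= (47 + 74) / (47 + 74 + 8 + 18)
= 121 / 147
= 0.8231
= 82.3%

82.3


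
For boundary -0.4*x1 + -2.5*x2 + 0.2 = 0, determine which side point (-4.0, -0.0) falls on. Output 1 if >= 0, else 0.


Compute -0.4 * -4.0 + -2.5 * -0.0 + 0.2
= 1.6 + 0.0 + 0.2
= 1.8
Since 1.8 >= 0, the point is on the positive side.

1


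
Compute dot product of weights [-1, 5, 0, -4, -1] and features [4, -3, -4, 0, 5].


Element-wise products:
-1 * 4 = -4
5 * -3 = -15
0 * -4 = 0
-4 * 0 = 0
-1 * 5 = -5
Sum = -4 + -15 + 0 + 0 + -5
= -24

-24


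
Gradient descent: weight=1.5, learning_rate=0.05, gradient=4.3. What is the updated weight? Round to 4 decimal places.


w_new = w_old - lr * gradient
= 1.5 - 0.05 * 4.3
= 1.5 - (0.215)
= 1.2850

1.2850


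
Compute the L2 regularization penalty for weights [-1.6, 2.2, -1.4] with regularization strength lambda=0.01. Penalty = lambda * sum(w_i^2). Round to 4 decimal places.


Squaring each weight:
(-1.6)^2 = 2.56
2.2^2 = 4.84
(-1.4)^2 = 1.96
Sum of squares = 9.36
Penalty = 0.01 * 9.36 = 0.0936

0.0936


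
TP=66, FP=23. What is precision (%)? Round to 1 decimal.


Precision = TP / (TP + FP) * 100
= 66 / (66 + 23)
= 66 / 89
= 0.7416
= 74.2%

74.2


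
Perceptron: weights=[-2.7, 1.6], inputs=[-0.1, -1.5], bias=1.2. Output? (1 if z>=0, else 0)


z = w . x + b
= -2.7*-0.1 + 1.6*-1.5 + 1.2
= 0.27 + -2.4 + 1.2
= -2.13 + 1.2
= -0.93
Since z = -0.93 < 0, output = 0

0


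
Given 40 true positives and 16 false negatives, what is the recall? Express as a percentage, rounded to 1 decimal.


Recall = TP / (TP + FN) * 100
= 40 / (40 + 16)
= 40 / 56
= 0.7143
= 71.4%

71.4


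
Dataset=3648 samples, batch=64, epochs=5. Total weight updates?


Iterations per epoch = 3648 / 64 = 57
Total updates = iterations_per_epoch * epochs
= 57 * 5
= 285

285


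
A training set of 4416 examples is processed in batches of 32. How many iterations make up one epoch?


Iterations per epoch = dataset_size / batch_size
= 4416 / 32
= 138

138


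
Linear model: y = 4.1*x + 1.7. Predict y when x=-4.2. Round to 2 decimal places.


y = 4.1 * -4.2 + (1.7)
= -17.22 + (1.7)
= -15.52

-15.52


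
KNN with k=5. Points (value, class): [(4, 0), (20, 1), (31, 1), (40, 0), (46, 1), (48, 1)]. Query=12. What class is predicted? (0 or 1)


Distances from query 12:
Point 4 (class 0): distance = 8
Point 20 (class 1): distance = 8
Point 31 (class 1): distance = 19
Point 40 (class 0): distance = 28
Point 46 (class 1): distance = 34
K=5 nearest neighbors: classes = [0, 1, 1, 0, 1]
Votes for class 1: 3 / 5
Majority vote => class 1

1


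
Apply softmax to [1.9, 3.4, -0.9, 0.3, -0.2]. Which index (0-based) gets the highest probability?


Softmax is a monotonic transformation, so it preserves the argmax.
We need to find the index of the maximum logit.
Index 0: 1.9
Index 1: 3.4
Index 2: -0.9
Index 3: 0.3
Index 4: -0.2
Maximum logit = 3.4 at index 1

1


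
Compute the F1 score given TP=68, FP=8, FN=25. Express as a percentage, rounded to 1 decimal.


Precision = TP / (TP + FP) = 68 / 76 = 0.8947
Recall = TP / (TP + FN) = 68 / 93 = 0.7312
F1 = 2 * P * R / (P + R)
= 2 * 0.8947 * 0.7312 / (0.8947 + 0.7312)
= 1.3084 / 1.6259
= 0.8047
As percentage: 80.5%

80.5


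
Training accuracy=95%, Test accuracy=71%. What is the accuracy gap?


Gap = train_accuracy - test_accuracy
= 95 - 71
= 24%
This large gap strongly indicates overfitting.

24


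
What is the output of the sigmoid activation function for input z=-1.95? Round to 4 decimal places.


sigmoid(z) = 1 / (1 + exp(-z))
exp(-(-1.95)) = exp(1.95) = 7.0287
1 + 7.0287 = 8.0287
1 / 8.0287 = 0.1246

0.1246


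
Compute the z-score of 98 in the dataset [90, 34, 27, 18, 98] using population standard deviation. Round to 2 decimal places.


Mean = (90 + 34 + 27 + 18 + 98) / 5 = 53.4
Variance = sum((x_i - mean)^2) / n = 1131.04
Std = sqrt(1131.04) = 33.6309
Z = (x - mean) / std
= (98 - 53.4) / 33.6309
= 44.6 / 33.6309
= 1.33

1.33


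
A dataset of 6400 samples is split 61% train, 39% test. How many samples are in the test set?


Train samples = 6400 * 61% = 3904
Test samples = 6400 - 3904
= 2496

2496


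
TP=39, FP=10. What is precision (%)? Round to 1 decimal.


Precision = TP / (TP + FP) * 100
= 39 / (39 + 10)
= 39 / 49
= 0.7959
= 79.6%

79.6


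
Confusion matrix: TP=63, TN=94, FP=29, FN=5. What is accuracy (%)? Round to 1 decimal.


Accuracy = (TP + TN) / (TP + TN + FP + FN) * 100
= (63 + 94) / (63 + 94 + 29 + 5)
= 157 / 191
= 0.822
= 82.2%

82.2


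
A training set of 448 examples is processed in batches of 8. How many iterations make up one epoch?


Iterations per epoch = dataset_size / batch_size
= 448 / 8
= 56

56


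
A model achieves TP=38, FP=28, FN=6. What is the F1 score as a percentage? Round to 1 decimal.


Precision = TP / (TP + FP) = 38 / 66 = 0.5758
Recall = TP / (TP + FN) = 38 / 44 = 0.8636
F1 = 2 * P * R / (P + R)
= 2 * 0.5758 * 0.8636 / (0.5758 + 0.8636)
= 0.9945 / 1.4394
= 0.6909
As percentage: 69.1%

69.1


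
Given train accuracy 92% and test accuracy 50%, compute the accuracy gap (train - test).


Gap = train_accuracy - test_accuracy
= 92 - 50
= 42%
This large gap strongly indicates overfitting.

42


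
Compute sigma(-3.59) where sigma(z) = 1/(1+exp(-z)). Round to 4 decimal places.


sigmoid(z) = 1 / (1 + exp(-z))
exp(-(-3.59)) = exp(3.59) = 36.2341
1 + 36.2341 = 37.2341
1 / 37.2341 = 0.0269

0.0269


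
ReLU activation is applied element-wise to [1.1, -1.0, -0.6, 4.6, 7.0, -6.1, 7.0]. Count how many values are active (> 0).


ReLU(x) = max(0, x) for each element:
ReLU(1.1) = 1.1
ReLU(-1.0) = 0
ReLU(-0.6) = 0
ReLU(4.6) = 4.6
ReLU(7.0) = 7.0
ReLU(-6.1) = 0
ReLU(7.0) = 7.0
Active neurons (>0): 4

4


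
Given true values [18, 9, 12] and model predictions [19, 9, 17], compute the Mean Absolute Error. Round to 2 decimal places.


Absolute errors: [1, 0, 5]
Sum of absolute errors = 6
MAE = 6 / 3 = 2.00

2.00


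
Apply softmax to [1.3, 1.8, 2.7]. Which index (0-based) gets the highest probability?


Softmax is a monotonic transformation, so it preserves the argmax.
We need to find the index of the maximum logit.
Index 0: 1.3
Index 1: 1.8
Index 2: 2.7
Maximum logit = 2.7 at index 2

2


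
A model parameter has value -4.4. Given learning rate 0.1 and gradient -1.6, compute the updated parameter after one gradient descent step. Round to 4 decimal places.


w_new = w_old - lr * gradient
= -4.4 - 0.1 * -1.6
= -4.4 - (-0.16)
= -4.2400

-4.2400


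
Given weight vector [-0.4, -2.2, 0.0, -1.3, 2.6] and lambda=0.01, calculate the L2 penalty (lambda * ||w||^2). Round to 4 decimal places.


Squaring each weight:
(-0.4)^2 = 0.16
(-2.2)^2 = 4.84
0.0^2 = 0.0
(-1.3)^2 = 1.69
2.6^2 = 6.76
Sum of squares = 13.45
Penalty = 0.01 * 13.45 = 0.1345

0.1345


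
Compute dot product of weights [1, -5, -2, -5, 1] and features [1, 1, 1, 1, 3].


Element-wise products:
1 * 1 = 1
-5 * 1 = -5
-2 * 1 = -2
-5 * 1 = -5
1 * 3 = 3
Sum = 1 + -5 + -2 + -5 + 3
= -8

-8


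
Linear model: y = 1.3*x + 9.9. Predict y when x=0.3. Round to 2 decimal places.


y = 1.3 * 0.3 + (9.9)
= 0.39 + (9.9)
= 10.29

10.29


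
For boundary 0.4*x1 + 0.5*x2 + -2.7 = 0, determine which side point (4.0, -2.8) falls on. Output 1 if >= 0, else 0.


Compute 0.4 * 4.0 + 0.5 * -2.8 + -2.7
= 1.6 + -1.4 + -2.7
= -2.5
Since -2.5 < 0, the point is on the negative side.

0


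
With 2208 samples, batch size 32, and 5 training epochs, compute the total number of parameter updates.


Iterations per epoch = 2208 / 32 = 69
Total updates = iterations_per_epoch * epochs
= 69 * 5
= 345

345


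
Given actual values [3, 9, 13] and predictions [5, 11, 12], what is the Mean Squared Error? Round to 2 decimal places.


Differences: [-2, -2, 1]
Squared errors: [4, 4, 1]
Sum of squared errors = 9
MSE = 9 / 3 = 3.00

3.00


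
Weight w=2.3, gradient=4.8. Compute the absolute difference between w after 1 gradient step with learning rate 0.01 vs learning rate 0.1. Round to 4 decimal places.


With lr=0.01: w_new = 2.3 - 0.01 * 4.8 = 2.252
With lr=0.1: w_new = 2.3 - 0.1 * 4.8 = 1.82
Absolute difference = |2.252 - 1.82|
= 0.4320

0.4320


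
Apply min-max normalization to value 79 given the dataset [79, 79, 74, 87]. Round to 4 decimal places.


Min = 74, Max = 87
Range = 87 - 74 = 13
Scaled = (x - min) / (max - min)
= (79 - 74) / 13
= 5 / 13
= 0.3846

0.3846


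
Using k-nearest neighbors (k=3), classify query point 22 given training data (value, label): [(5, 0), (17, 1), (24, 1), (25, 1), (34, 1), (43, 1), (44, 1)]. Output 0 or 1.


Distances from query 22:
Point 24 (class 1): distance = 2
Point 25 (class 1): distance = 3
Point 17 (class 1): distance = 5
K=3 nearest neighbors: classes = [1, 1, 1]
Votes for class 1: 3 / 3
Majority vote => class 1

1


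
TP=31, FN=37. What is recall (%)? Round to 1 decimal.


Recall = TP / (TP + FN) * 100
= 31 / (31 + 37)
= 31 / 68
= 0.4559
= 45.6%

45.6


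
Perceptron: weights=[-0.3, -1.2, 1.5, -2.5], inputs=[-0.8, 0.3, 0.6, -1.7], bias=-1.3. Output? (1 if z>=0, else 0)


z = w . x + b
= -0.3*-0.8 + -1.2*0.3 + 1.5*0.6 + -2.5*-1.7 + -1.3
= 0.24 + -0.36 + 0.9 + 4.25 + -1.3
= 5.03 + -1.3
= 3.73
Since z = 3.73 >= 0, output = 1

1


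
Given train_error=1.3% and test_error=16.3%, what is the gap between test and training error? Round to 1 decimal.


Generalization gap = test_error - train_error
= 16.3 - 1.3
= 15.0%
A large gap suggests overfitting.

15.0


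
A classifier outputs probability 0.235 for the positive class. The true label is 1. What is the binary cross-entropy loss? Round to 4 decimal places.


For y=1: Loss = -log(p)
= -log(0.235)
= -(-1.4482)
= 1.4482

1.4482


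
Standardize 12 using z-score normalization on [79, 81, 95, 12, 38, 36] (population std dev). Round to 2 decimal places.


Mean = (79 + 81 + 95 + 12 + 38 + 36) / 6 = 56.8333
Variance = sum((x_i - mean)^2) / n = 888.4722
Std = sqrt(888.4722) = 29.8073
Z = (x - mean) / std
= (12 - 56.8333) / 29.8073
= -44.8333 / 29.8073
= -1.50

-1.50


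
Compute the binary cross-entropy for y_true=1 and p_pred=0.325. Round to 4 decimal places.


For y=1: Loss = -log(p)
= -log(0.325)
= -(-1.1239)
= 1.1239

1.1239


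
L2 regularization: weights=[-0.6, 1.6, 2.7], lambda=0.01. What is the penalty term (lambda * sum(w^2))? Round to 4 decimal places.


Squaring each weight:
(-0.6)^2 = 0.36
1.6^2 = 2.56
2.7^2 = 7.29
Sum of squares = 10.21
Penalty = 0.01 * 10.21 = 0.1021

0.1021


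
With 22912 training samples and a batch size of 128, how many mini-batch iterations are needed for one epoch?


Iterations per epoch = dataset_size / batch_size
= 22912 / 128
= 179

179


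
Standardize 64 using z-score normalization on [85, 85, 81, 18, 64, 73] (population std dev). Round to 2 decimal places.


Mean = (85 + 85 + 81 + 18 + 64 + 73) / 6 = 67.6667
Variance = sum((x_i - mean)^2) / n = 547.8889
Std = sqrt(547.8889) = 23.407
Z = (x - mean) / std
= (64 - 67.6667) / 23.407
= -3.6667 / 23.407
= -0.16

-0.16


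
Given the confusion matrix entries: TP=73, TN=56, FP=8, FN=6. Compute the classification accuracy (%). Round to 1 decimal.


Accuracy = (TP + TN) / (TP + TN + FP + FN) * 100
= (73 + 56) / (73 + 56 + 8 + 6)
= 129 / 143
= 0.9021
= 90.2%

90.2


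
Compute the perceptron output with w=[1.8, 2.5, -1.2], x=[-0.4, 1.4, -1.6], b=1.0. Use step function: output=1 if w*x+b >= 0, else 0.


z = w . x + b
= 1.8*-0.4 + 2.5*1.4 + -1.2*-1.6 + 1.0
= -0.72 + 3.5 + 1.92 + 1.0
= 4.7 + 1.0
= 5.7
Since z = 5.7 >= 0, output = 1

1


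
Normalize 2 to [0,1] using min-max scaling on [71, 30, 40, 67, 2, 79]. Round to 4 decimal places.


Min = 2, Max = 79
Range = 79 - 2 = 77
Scaled = (x - min) / (max - min)
= (2 - 2) / 77
= 0 / 77
= 0.0000

0.0000


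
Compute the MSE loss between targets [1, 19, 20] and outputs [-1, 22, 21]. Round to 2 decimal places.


Differences: [2, -3, -1]
Squared errors: [4, 9, 1]
Sum of squared errors = 14
MSE = 14 / 3 = 4.67

4.67


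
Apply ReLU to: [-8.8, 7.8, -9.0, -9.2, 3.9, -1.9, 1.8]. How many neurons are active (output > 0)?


ReLU(x) = max(0, x) for each element:
ReLU(-8.8) = 0
ReLU(7.8) = 7.8
ReLU(-9.0) = 0
ReLU(-9.2) = 0
ReLU(3.9) = 3.9
ReLU(-1.9) = 0
ReLU(1.8) = 1.8
Active neurons (>0): 3

3


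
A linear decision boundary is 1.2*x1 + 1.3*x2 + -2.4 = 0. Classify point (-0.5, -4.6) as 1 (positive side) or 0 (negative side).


Compute 1.2 * -0.5 + 1.3 * -4.6 + -2.4
= -0.6 + -5.98 + -2.4
= -8.98
Since -8.98 < 0, the point is on the negative side.

0


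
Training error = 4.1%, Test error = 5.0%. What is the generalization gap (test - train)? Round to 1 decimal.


Generalization gap = test_error - train_error
= 5.0 - 4.1
= 0.9%
A small gap suggests good generalization.

0.9


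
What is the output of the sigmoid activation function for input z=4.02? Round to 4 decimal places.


sigmoid(z) = 1 / (1 + exp(-z))
exp(-(4.02)) = exp(-4.02) = 0.018
1 + 0.018 = 1.018
1 / 1.018 = 0.9824

0.9824


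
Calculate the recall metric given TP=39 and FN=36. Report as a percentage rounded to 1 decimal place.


Recall = TP / (TP + FN) * 100
= 39 / (39 + 36)
= 39 / 75
= 0.52
= 52.0%

52.0


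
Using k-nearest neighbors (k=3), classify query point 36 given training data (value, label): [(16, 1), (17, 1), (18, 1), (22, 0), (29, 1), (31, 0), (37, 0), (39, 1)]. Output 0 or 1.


Distances from query 36:
Point 37 (class 0): distance = 1
Point 39 (class 1): distance = 3
Point 31 (class 0): distance = 5
K=3 nearest neighbors: classes = [0, 1, 0]
Votes for class 1: 1 / 3
Majority vote => class 0

0


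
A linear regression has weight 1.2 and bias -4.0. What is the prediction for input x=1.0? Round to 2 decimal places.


y = 1.2 * 1.0 + (-4.0)
= 1.2 + (-4.0)
= -2.80

-2.80


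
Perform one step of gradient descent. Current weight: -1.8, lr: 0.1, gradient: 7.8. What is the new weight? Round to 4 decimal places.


w_new = w_old - lr * gradient
= -1.8 - 0.1 * 7.8
= -1.8 - (0.78)
= -2.5800

-2.5800


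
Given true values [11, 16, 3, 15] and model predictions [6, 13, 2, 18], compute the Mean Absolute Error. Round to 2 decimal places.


Absolute errors: [5, 3, 1, 3]
Sum of absolute errors = 12
MAE = 12 / 4 = 3.00

3.00


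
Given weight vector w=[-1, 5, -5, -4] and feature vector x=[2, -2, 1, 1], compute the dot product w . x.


Element-wise products:
-1 * 2 = -2
5 * -2 = -10
-5 * 1 = -5
-4 * 1 = -4
Sum = -2 + -10 + -5 + -4
= -21

-21


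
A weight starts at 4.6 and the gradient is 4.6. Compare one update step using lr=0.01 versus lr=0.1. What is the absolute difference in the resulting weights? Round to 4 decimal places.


With lr=0.01: w_new = 4.6 - 0.01 * 4.6 = 4.554
With lr=0.1: w_new = 4.6 - 0.1 * 4.6 = 4.14
Absolute difference = |4.554 - 4.14|
= 0.4140

0.4140


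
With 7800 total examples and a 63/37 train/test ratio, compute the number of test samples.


Train samples = 7800 * 63% = 4914
Test samples = 7800 - 4914
= 2886

2886


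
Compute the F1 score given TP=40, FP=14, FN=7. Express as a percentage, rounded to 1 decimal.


Precision = TP / (TP + FP) = 40 / 54 = 0.7407
Recall = TP / (TP + FN) = 40 / 47 = 0.8511
F1 = 2 * P * R / (P + R)
= 2 * 0.7407 * 0.8511 / (0.7407 + 0.8511)
= 1.2608 / 1.5918
= 0.7921
As percentage: 79.2%

79.2


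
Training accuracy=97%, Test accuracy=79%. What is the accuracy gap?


Gap = train_accuracy - test_accuracy
= 97 - 79
= 18%
This gap suggests the model is overfitting.

18


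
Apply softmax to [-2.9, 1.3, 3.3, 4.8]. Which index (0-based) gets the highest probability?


Softmax is a monotonic transformation, so it preserves the argmax.
We need to find the index of the maximum logit.
Index 0: -2.9
Index 1: 1.3
Index 2: 3.3
Index 3: 4.8
Maximum logit = 4.8 at index 3

3


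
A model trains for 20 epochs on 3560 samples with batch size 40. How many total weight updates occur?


Iterations per epoch = 3560 / 40 = 89
Total updates = iterations_per_epoch * epochs
= 89 * 20
= 1780

1780


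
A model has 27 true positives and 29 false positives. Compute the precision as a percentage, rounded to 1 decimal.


Precision = TP / (TP + FP) * 100
= 27 / (27 + 29)
= 27 / 56
= 0.4821
= 48.2%

48.2


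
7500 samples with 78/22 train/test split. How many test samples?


Train samples = 7500 * 78% = 5850
Test samples = 7500 - 5850
= 1650

1650


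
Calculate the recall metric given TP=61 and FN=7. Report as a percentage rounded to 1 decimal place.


Recall = TP / (TP + FN) * 100
= 61 / (61 + 7)
= 61 / 68
= 0.8971
= 89.7%

89.7


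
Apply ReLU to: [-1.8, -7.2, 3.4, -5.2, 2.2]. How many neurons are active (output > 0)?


ReLU(x) = max(0, x) for each element:
ReLU(-1.8) = 0
ReLU(-7.2) = 0
ReLU(3.4) = 3.4
ReLU(-5.2) = 0
ReLU(2.2) = 2.2
Active neurons (>0): 2

2


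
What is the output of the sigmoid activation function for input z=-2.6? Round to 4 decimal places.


sigmoid(z) = 1 / (1 + exp(-z))
exp(-(-2.6)) = exp(2.6) = 13.4637
1 + 13.4637 = 14.4637
1 / 14.4637 = 0.0691

0.0691


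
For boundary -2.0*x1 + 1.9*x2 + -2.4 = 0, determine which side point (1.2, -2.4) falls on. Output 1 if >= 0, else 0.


Compute -2.0 * 1.2 + 1.9 * -2.4 + -2.4
= -2.4 + -4.56 + -2.4
= -9.36
Since -9.36 < 0, the point is on the negative side.

0


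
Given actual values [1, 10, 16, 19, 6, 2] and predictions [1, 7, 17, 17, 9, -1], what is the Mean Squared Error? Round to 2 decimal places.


Differences: [0, 3, -1, 2, -3, 3]
Squared errors: [0, 9, 1, 4, 9, 9]
Sum of squared errors = 32
MSE = 32 / 6 = 5.33

5.33


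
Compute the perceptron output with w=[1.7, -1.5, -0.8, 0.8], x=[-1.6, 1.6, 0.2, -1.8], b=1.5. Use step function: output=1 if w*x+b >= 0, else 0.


z = w . x + b
= 1.7*-1.6 + -1.5*1.6 + -0.8*0.2 + 0.8*-1.8 + 1.5
= -2.72 + -2.4 + -0.16 + -1.44 + 1.5
= -6.72 + 1.5
= -5.22
Since z = -5.22 < 0, output = 0

0


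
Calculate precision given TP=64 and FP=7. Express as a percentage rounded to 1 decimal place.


Precision = TP / (TP + FP) * 100
= 64 / (64 + 7)
= 64 / 71
= 0.9014
= 90.1%

90.1


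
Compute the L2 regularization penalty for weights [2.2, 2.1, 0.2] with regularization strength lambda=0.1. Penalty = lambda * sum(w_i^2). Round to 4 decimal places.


Squaring each weight:
2.2^2 = 4.84
2.1^2 = 4.41
0.2^2 = 0.04
Sum of squares = 9.29
Penalty = 0.1 * 9.29 = 0.9290

0.9290


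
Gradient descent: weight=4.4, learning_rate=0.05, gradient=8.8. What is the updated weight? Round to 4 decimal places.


w_new = w_old - lr * gradient
= 4.4 - 0.05 * 8.8
= 4.4 - (0.44)
= 3.9600

3.9600


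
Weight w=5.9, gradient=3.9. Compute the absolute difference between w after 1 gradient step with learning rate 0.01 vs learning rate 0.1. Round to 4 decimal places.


With lr=0.01: w_new = 5.9 - 0.01 * 3.9 = 5.861
With lr=0.1: w_new = 5.9 - 0.1 * 3.9 = 5.51
Absolute difference = |5.861 - 5.51|
= 0.3510

0.3510


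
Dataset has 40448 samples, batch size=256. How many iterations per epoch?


Iterations per epoch = dataset_size / batch_size
= 40448 / 256
= 158

158


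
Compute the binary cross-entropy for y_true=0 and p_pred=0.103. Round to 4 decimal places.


For y=0: Loss = -log(1-p)
= -log(1 - 0.103)
= -log(0.897)
= -(-0.1087)
= 0.1087

0.1087


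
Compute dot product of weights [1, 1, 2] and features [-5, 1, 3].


Element-wise products:
1 * -5 = -5
1 * 1 = 1
2 * 3 = 6
Sum = -5 + 1 + 6
= 2

2
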